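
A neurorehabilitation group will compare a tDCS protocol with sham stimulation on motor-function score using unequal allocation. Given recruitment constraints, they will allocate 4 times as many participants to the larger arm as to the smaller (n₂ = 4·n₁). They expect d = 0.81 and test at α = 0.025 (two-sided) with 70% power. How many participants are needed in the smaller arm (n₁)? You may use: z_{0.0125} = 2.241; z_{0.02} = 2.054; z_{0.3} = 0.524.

With allocation ratio k = n₂/n₁ = 4, Var(x̄₁−x̄₂) = σ²(1/n₁ + 1/(k·n₁)) = σ²·(k+1)/(k·n₁).
So n₁ = (1 + 1/k)·((z_{α/2} + z_β)/d)² = 1.250 × (2.765/0.81)².
n₁ = 1.250 × 11.65 = 14.6.
Round up: n₁ = 15, giving n₂ = 4 × 15 = 60.

n₁ = 15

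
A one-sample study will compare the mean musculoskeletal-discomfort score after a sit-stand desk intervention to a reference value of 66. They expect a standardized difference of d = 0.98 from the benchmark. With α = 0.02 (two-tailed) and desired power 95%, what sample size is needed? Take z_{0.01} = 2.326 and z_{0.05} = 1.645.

For a one-sample test: n = ((z_{α/2} + z_β) / d)².
z_{α/2} + z_β = 2.326 + 1.645 = 3.971.
n = (3.971 / 0.98)² = 4.052² = 16.42.
Round up.

n = 17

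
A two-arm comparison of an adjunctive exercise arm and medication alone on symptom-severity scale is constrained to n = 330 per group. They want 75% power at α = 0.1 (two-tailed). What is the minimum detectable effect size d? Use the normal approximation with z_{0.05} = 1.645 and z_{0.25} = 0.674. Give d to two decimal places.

d_min ≈ 0.18

For two independent groups of n = 330 each: d_min = (z_{α/2} + z_β)·√(2/n).
z-sum = 1.645 + 0.674 = 2.319.
d_min = 2.319 × √(2/330) = 2.319 × 0.0778 = 0.181.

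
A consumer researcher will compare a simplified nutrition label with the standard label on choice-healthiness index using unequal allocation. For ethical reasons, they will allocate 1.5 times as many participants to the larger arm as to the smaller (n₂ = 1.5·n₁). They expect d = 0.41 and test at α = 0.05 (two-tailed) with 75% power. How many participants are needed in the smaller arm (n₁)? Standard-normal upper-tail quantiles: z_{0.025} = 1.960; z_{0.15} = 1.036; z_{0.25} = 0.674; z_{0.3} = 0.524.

With allocation ratio k = n₂/n₁ = 1.5, Var(x̄₁−x̄₂) = σ²(1/n₁ + 1/(k·n₁)) = σ²·(k+1)/(k·n₁).
So n₁ = (1 + 1/k)·((z_{α/2} + z_β)/d)² = 1.667 × (2.634/0.41)².
n₁ = 1.667 × 41.27 = 68.8.
Round up: n₁ = 69, giving n₂ = ⌈1.5 × 69⌉ = ⌈103.5⌉ = 104.

n₁ = 69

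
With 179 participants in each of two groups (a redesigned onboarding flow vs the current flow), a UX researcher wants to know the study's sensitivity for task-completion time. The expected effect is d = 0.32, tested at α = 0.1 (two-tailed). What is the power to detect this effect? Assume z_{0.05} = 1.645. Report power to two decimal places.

For two equal groups, power = Φ(d·√(n/2) − z_{α/2}).
d·√(n/2) = 0.32 × √(179/2) = 0.32 × 9.460 = 3.027.
z_β = 3.027 − 1.645 = 1.382.
Power = Φ(1.382) = 0.917.

power ≈ 0.92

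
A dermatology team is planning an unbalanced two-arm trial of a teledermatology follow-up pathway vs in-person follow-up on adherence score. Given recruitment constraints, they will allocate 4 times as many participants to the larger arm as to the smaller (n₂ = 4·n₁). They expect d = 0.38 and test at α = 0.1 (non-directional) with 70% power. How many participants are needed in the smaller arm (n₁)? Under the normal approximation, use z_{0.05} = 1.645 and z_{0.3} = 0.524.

n₁ = 41

With allocation ratio k = n₂/n₁ = 4, Var(x̄₁−x̄₂) = σ²(1/n₁ + 1/(k·n₁)) = σ²·(k+1)/(k·n₁).
So n₁ = (1 + 1/k)·((z_{α/2} + z_β)/d)² = 1.250 × (2.169/0.38)².
n₁ = 1.250 × 32.58 = 40.7.
Round up: n₁ = 41, giving n₂ = 4 × 41 = 164.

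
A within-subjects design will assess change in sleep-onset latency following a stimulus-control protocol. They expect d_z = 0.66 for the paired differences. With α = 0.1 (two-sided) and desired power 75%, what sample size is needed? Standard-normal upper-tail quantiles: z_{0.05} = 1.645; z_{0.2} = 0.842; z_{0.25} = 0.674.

n = 13 pairs

For a paired (one-sample on differences) test: n = ((z_{α/2} + z_β) / d)².
z_{α/2} + z_β = 1.645 + 0.674 = 2.319.
n = (2.319 / 0.66)² = 3.514² = 12.35.
Round up.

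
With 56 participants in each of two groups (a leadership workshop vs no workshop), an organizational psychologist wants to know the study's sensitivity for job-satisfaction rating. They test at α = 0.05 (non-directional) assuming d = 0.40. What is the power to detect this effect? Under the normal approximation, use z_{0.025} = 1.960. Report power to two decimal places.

power ≈ 0.56

For two equal groups, power = Φ(d·√(n/2) − z_{α/2}).
d·√(n/2) = 0.40 × √(56/2) = 0.40 × 5.292 = 2.117.
z_β = 2.117 − 1.960 = 0.157.
Power = Φ(0.157) = 0.562.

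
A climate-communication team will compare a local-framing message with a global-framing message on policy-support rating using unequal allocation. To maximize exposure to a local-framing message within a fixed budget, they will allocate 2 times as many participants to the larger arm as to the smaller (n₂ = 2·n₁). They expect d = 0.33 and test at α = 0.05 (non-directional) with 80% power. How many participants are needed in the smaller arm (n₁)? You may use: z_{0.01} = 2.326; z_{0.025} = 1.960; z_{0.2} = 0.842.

n₁ = 109

With allocation ratio k = n₂/n₁ = 2, Var(x̄₁−x̄₂) = σ²(1/n₁ + 1/(k·n₁)) = σ²·(k+1)/(k·n₁).
So n₁ = (1 + 1/k)·((z_{α/2} + z_β)/d)² = 1.500 × (2.802/0.33)².
n₁ = 1.500 × 72.10 = 108.1.
Round up: n₁ = 109, giving n₂ = 2 × 109 = 218.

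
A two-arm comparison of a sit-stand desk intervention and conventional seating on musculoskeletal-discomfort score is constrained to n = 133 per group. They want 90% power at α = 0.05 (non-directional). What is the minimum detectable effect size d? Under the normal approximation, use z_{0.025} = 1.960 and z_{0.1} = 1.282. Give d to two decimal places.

For two independent groups of n = 133 each: d_min = (z_{α/2} + z_β)·√(2/n).
z-sum = 1.960 + 1.282 = 3.242.
d_min = 3.242 × √(2/133) = 3.242 × 0.1226 = 0.398.

d_min ≈ 0.40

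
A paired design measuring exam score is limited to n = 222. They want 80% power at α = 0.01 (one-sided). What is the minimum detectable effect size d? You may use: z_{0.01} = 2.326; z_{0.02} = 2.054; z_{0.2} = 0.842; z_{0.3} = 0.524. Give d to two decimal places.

d_min ≈ 0.21

For a single sample (or paired design) of n = 222: d_min = (z_{α} + z_β)/√n.
z-sum = 2.326 + 0.842 = 3.168.
d_min = 3.168 / √222 = 3.168 / 14.900 = 0.213.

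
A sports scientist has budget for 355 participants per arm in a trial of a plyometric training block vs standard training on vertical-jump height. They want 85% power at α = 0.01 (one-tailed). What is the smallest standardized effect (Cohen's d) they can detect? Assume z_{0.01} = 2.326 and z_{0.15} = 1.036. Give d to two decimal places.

d_min ≈ 0.25

For two independent groups of n = 355 each: d_min = (z_{α} + z_β)·√(2/n).
z-sum = 2.326 + 1.036 = 3.362.
d_min = 3.362 × √(2/355) = 3.362 × 0.0751 = 0.252.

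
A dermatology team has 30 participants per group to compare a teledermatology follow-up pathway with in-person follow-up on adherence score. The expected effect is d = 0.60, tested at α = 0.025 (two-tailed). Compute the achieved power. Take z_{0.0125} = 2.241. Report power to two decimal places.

For two equal groups, power = Φ(d·√(n/2) − z_{α/2}).
d·√(n/2) = 0.60 × √(30/2) = 0.60 × 3.873 = 2.324.
z_β = 2.324 − 2.241 = 0.083.
Power = Φ(0.083) = 0.533.

power ≈ 0.53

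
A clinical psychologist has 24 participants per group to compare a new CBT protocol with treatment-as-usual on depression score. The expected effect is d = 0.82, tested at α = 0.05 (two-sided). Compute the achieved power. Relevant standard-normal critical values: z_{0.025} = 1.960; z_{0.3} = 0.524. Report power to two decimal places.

For two equal groups, power = Φ(d·√(n/2) − z_{α/2}).
d·√(n/2) = 0.82 × √(24/2) = 0.82 × 3.464 = 2.841.
z_β = 2.841 − 1.960 = 0.881.
Power = Φ(0.881) = 0.811.

power ≈ 0.81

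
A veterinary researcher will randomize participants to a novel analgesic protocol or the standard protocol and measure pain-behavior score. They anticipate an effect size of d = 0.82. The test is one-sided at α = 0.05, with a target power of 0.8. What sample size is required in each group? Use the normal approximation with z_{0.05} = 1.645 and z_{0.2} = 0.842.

n = 19 per group

For two independent groups with equal n: n = 2·((z_{α} + z_β) / d)².
z_{α} + z_β = 1.645 + 0.842 = 2.487.
n = 2 × (2.487 / 0.82)² = 2 × 3.033² = 2 × 9.20 = 18.4.
Round up to the next whole participant.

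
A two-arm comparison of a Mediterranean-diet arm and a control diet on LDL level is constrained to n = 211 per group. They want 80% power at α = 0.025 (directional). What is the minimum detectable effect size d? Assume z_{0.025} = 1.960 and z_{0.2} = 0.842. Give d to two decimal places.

For two independent groups of n = 211 each: d_min = (z_{α} + z_β)·√(2/n).
z-sum = 1.960 + 0.842 = 2.802.
d_min = 2.802 × √(2/211) = 2.802 × 0.0974 = 0.273.

d_min ≈ 0.27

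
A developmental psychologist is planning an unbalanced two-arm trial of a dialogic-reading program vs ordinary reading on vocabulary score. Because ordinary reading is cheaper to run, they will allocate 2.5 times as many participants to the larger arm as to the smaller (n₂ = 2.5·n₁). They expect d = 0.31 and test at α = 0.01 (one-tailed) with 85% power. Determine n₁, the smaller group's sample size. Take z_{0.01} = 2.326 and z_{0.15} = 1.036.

n₁ = 165

With allocation ratio k = n₂/n₁ = 2.5, Var(x̄₁−x̄₂) = σ²(1/n₁ + 1/(k·n₁)) = σ²·(k+1)/(k·n₁).
So n₁ = (1 + 1/k)·((z_{α} + z_β)/d)² = 1.400 × (3.362/0.31)².
n₁ = 1.400 × 117.62 = 164.7.
Round up: n₁ = 165, giving n₂ = ⌈2.5 × 165⌉ = ⌈412.5⌉ = 413.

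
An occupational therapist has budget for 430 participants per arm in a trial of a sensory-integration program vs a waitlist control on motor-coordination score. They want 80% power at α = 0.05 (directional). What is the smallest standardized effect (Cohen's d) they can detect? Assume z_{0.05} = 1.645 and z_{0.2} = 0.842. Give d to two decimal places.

For two independent groups of n = 430 each: d_min = (z_{α} + z_β)·√(2/n).
z-sum = 1.645 + 0.842 = 2.487.
d_min = 2.487 × √(2/430) = 2.487 × 0.0682 = 0.170.

d_min ≈ 0.17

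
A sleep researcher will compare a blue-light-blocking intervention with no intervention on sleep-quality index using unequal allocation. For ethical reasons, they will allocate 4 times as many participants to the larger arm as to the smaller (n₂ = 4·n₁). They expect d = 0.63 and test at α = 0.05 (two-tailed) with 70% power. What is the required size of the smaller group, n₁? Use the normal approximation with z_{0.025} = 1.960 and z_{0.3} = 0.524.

With allocation ratio k = n₂/n₁ = 4, Var(x̄₁−x̄₂) = σ²(1/n₁ + 1/(k·n₁)) = σ²·(k+1)/(k·n₁).
So n₁ = (1 + 1/k)·((z_{α/2} + z_β)/d)² = 1.250 × (2.484/0.63)².
n₁ = 1.250 × 15.55 = 19.4.
Round up: n₁ = 20, giving n₂ = 4 × 20 = 80.

n₁ = 20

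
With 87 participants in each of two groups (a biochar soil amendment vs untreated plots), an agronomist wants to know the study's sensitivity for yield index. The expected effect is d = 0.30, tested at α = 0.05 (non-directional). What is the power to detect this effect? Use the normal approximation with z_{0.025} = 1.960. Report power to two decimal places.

For two equal groups, power = Φ(d·√(n/2) − z_{α/2}).
d·√(n/2) = 0.30 × √(87/2) = 0.30 × 6.595 = 1.979.
z_β = 1.979 − 1.960 = 0.019.
Power = Φ(0.019) = 0.507.

power ≈ 0.51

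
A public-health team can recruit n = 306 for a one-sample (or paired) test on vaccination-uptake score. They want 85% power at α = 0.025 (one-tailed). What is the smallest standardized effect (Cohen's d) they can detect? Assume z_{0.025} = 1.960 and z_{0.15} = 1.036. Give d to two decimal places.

For a single sample (or paired design) of n = 306: d_min = (z_{α} + z_β)/√n.
z-sum = 1.960 + 1.036 = 2.996.
d_min = 2.996 / √306 = 2.996 / 17.493 = 0.171.

d_min ≈ 0.17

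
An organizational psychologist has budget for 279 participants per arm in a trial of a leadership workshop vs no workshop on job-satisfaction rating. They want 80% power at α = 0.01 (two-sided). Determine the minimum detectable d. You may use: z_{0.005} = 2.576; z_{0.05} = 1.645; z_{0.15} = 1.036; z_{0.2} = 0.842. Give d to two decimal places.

For two independent groups of n = 279 each: d_min = (z_{α/2} + z_β)·√(2/n).
z-sum = 2.576 + 0.842 = 3.418.
d_min = 3.418 × √(2/279) = 3.418 × 0.0847 = 0.289.

d_min ≈ 0.29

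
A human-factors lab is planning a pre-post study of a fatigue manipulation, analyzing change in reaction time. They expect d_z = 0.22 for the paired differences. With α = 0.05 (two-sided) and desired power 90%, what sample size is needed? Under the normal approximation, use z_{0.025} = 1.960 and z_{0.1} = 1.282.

For a paired (one-sample on differences) test: n = ((z_{α/2} + z_β) / d)².
z_{α/2} + z_β = 1.960 + 1.282 = 3.242.
n = (3.242 / 0.22)² = 14.736² = 217.16.
Round up.

n = 218 pairs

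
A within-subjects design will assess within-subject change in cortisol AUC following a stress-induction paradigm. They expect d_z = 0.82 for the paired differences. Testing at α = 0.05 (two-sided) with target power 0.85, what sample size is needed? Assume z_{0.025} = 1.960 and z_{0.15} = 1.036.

n = 14 pairs

For a paired (one-sample on differences) test: n = ((z_{α/2} + z_β) / d)².
z_{α/2} + z_β = 1.960 + 1.036 = 2.996.
n = (2.996 / 0.82)² = 3.654² = 13.35.
Round up.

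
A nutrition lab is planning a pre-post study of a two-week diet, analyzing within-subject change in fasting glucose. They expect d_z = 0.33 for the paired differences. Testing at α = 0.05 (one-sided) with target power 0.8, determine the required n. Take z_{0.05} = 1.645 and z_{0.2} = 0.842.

n = 57 pairs

For a paired (one-sample on differences) test: n = ((z_{α} + z_β) / d)².
z_{α} + z_β = 1.645 + 0.842 = 2.487.
n = (2.487 / 0.33)² = 7.536² = 56.80.
Round up.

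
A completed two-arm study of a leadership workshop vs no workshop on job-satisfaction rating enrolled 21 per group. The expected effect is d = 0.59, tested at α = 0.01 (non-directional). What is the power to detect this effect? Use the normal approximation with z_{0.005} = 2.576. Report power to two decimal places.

power ≈ 0.25

For two equal groups, power = Φ(d·√(n/2) − z_{α/2}).
d·√(n/2) = 0.59 × √(21/2) = 0.59 × 3.240 = 1.912.
z_β = 1.912 − 2.576 = -0.664.
Power = Φ(-0.664) = 0.253.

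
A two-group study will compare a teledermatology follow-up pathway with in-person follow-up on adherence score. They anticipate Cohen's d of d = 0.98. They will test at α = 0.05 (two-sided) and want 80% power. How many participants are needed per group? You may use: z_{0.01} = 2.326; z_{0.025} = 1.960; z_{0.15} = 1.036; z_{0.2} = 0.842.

For two independent groups with equal n: n = 2·((z_{α/2} + z_β) / d)².
z_{α/2} + z_β = 1.960 + 0.842 = 2.802.
n = 2 × (2.802 / 0.98)² = 2 × 2.859² = 2 × 8.17 = 16.3.
Round up to the next whole participant.

n = 17 per group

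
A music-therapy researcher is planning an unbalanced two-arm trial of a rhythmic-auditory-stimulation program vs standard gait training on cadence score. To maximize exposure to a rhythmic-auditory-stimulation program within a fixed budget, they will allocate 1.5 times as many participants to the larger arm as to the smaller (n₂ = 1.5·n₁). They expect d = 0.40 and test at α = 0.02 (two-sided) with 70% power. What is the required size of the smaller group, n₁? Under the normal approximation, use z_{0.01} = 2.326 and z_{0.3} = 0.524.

With allocation ratio k = n₂/n₁ = 1.5, Var(x̄₁−x̄₂) = σ²(1/n₁ + 1/(k·n₁)) = σ²·(k+1)/(k·n₁).
So n₁ = (1 + 1/k)·((z_{α/2} + z_β)/d)² = 1.667 × (2.850/0.40)².
n₁ = 1.667 × 50.77 = 84.6.
Round up: n₁ = 85, giving n₂ = ⌈1.5 × 85⌉ = ⌈127.5⌉ = 128.

n₁ = 85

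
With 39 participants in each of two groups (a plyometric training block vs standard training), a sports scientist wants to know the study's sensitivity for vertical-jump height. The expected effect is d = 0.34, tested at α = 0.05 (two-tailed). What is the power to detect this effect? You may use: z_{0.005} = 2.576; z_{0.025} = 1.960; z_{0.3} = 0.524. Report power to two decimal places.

For two equal groups, power = Φ(d·√(n/2) − z_{α/2}).
d·√(n/2) = 0.34 × √(39/2) = 0.34 × 4.416 = 1.501.
z_β = 1.501 − 1.960 = -0.459.
Power = Φ(-0.459) = 0.323.

power ≈ 0.32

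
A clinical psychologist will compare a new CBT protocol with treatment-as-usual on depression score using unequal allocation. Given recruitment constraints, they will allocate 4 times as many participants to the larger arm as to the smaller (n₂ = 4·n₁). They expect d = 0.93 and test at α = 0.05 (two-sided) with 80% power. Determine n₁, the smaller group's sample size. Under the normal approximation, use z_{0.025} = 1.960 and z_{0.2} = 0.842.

n₁ = 12

With allocation ratio k = n₂/n₁ = 4, Var(x̄₁−x̄₂) = σ²(1/n₁ + 1/(k·n₁)) = σ²·(k+1)/(k·n₁).
So n₁ = (1 + 1/k)·((z_{α/2} + z_β)/d)² = 1.250 × (2.802/0.93)².
n₁ = 1.250 × 9.08 = 11.3.
Round up: n₁ = 12, giving n₂ = 4 × 12 = 48.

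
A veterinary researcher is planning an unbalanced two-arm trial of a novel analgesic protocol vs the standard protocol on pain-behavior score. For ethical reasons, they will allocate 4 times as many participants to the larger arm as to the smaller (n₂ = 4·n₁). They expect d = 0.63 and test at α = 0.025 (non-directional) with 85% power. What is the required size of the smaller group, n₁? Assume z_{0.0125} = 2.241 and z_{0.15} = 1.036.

With allocation ratio k = n₂/n₁ = 4, Var(x̄₁−x̄₂) = σ²(1/n₁ + 1/(k·n₁)) = σ²·(k+1)/(k·n₁).
So n₁ = (1 + 1/k)·((z_{α/2} + z_β)/d)² = 1.250 × (3.277/0.63)².
n₁ = 1.250 × 27.06 = 33.8.
Round up: n₁ = 34, giving n₂ = 4 × 34 = 136.

n₁ = 34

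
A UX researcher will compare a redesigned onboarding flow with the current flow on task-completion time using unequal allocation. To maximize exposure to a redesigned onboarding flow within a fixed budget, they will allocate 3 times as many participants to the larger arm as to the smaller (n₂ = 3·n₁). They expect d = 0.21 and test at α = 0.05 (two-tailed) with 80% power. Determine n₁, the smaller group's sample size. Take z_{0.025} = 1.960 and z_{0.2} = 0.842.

n₁ = 238

With allocation ratio k = n₂/n₁ = 3, Var(x̄₁−x̄₂) = σ²(1/n₁ + 1/(k·n₁)) = σ²·(k+1)/(k·n₁).
So n₁ = (1 + 1/k)·((z_{α/2} + z_β)/d)² = 1.333 × (2.802/0.21)².
n₁ = 1.333 × 178.03 = 237.4.
Round up: n₁ = 238, giving n₂ = 3 × 238 = 714.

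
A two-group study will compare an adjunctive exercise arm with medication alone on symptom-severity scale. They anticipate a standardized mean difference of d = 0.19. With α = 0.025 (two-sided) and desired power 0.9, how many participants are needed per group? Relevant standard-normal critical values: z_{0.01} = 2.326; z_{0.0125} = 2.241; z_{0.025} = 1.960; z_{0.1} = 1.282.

For two independent groups with equal n: n = 2·((z_{α/2} + z_β) / d)².
z_{α/2} + z_β = 2.241 + 1.282 = 3.523.
n = 2 × (3.523 / 0.19)² = 2 × 18.542² = 2 × 343.81 = 687.6.
Round up to the next whole participant.

n = 688 per group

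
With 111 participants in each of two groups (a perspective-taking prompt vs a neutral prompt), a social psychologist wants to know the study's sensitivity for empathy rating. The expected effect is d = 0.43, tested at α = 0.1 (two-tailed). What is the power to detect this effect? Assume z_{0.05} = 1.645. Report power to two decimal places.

power ≈ 0.94

For two equal groups, power = Φ(d·√(n/2) − z_{α/2}).
d·√(n/2) = 0.43 × √(111/2) = 0.43 × 7.450 = 3.203.
z_β = 3.203 − 1.645 = 1.558.
Power = Φ(1.558) = 0.940.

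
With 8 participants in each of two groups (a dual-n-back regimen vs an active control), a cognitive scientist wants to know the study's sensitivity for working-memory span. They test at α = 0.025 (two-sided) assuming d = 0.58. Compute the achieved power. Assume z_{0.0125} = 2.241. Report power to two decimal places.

For two equal groups, power = Φ(d·√(n/2) − z_{α/2}).
d·√(n/2) = 0.58 × √(8/2) = 0.58 × 2.000 = 1.160.
z_β = 1.160 − 2.241 = -1.081.
Power = Φ(-1.081) = 0.140.

power ≈ 0.14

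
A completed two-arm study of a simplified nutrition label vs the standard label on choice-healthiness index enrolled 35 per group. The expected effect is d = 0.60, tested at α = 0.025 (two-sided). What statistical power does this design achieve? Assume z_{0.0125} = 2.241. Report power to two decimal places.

For two equal groups, power = Φ(d·√(n/2) − z_{α/2}).
d·√(n/2) = 0.60 × √(35/2) = 0.60 × 4.183 = 2.510.
z_β = 2.510 − 2.241 = 0.269.
Power = Φ(0.269) = 0.606.

power ≈ 0.61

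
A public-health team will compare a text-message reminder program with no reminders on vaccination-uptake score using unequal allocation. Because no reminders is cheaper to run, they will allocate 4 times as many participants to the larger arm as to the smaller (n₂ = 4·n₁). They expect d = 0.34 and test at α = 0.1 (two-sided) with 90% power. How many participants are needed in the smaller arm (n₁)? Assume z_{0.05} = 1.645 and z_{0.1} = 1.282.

With allocation ratio k = n₂/n₁ = 4, Var(x̄₁−x̄₂) = σ²(1/n₁ + 1/(k·n₁)) = σ²·(k+1)/(k·n₁).
So n₁ = (1 + 1/k)·((z_{α/2} + z_β)/d)² = 1.250 × (2.927/0.34)².
n₁ = 1.250 × 74.11 = 92.6.
Round up: n₁ = 93, giving n₂ = 4 × 93 = 372.

n₁ = 93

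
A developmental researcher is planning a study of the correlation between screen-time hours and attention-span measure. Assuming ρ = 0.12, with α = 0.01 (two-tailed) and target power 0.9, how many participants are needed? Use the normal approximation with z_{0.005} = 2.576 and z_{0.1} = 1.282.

Fisher's z: C = ½·ln((1+r)/(1−r)) = ½·ln(1.2727) = 0.1206.
n = ((z_{α/2} + z_β)/C)² + 3.
(2.576 + 1.282) / 0.1206 = 3.858 / 0.1206 = 31.990.
n = 31.990² + 3 = 1023.36 + 3 = 1026.4.
Round up.

n = 1027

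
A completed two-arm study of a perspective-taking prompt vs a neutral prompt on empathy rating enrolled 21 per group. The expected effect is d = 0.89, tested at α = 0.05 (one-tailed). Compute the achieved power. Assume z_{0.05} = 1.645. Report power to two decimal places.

For two equal groups, power = Φ(d·√(n/2) − z_{α}).
d·√(n/2) = 0.89 × √(21/2) = 0.89 × 3.240 = 2.884.
z_β = 2.884 − 1.645 = 1.239.
Power = Φ(1.239) = 0.892.

power ≈ 0.89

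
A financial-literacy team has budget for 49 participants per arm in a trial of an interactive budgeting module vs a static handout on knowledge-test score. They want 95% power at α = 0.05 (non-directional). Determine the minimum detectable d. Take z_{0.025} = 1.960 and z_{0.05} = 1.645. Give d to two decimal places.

For two independent groups of n = 49 each: d_min = (z_{α/2} + z_β)·√(2/n).
z-sum = 1.960 + 1.645 = 3.605.
d_min = 3.605 × √(2/49) = 3.605 × 0.2020 = 0.728.

d_min ≈ 0.73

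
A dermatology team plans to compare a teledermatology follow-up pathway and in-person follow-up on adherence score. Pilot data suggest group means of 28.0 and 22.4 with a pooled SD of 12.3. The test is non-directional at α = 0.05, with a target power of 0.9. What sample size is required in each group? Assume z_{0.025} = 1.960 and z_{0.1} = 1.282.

n = 102 per group

Cohen's d = |M₁ − M₂| / SD_pooled = |28.0 − 22.4| / 12.3 = 5.6 / 12.3 = 0.455.
For two independent groups with equal n: n = 2·((z_{α/2} + z_β) / d)².
z_{α/2} + z_β = 1.960 + 1.282 = 3.242.
n = 2 × (3.242 / 0.455)² = 2 × 7.125² = 2 × 50.77 = 101.5.
Round up to the next whole participant.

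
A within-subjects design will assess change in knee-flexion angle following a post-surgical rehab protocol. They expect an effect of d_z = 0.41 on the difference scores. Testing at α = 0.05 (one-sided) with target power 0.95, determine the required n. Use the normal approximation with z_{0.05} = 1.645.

n = 65 pairs

For a paired (one-sample on differences) test: n = ((z_{α} + z_β) / d)².
z_{α} + z_β = 1.645 + 1.645 = 3.290.
n = (3.290 / 0.41)² = 8.024² = 64.39.
Round up.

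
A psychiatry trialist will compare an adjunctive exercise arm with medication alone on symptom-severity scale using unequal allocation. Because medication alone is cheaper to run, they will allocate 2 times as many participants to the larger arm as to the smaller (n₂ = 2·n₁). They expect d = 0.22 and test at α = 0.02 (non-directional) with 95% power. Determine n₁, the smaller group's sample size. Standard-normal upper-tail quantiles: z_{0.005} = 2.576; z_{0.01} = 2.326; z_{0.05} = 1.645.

With allocation ratio k = n₂/n₁ = 2, Var(x̄₁−x̄₂) = σ²(1/n₁ + 1/(k·n₁)) = σ²·(k+1)/(k·n₁).
So n₁ = (1 + 1/k)·((z_{α/2} + z_β)/d)² = 1.500 × (3.971/0.22)².
n₁ = 1.500 × 325.80 = 488.7.
Round up: n₁ = 489, giving n₂ = 2 × 489 = 978.

n₁ = 489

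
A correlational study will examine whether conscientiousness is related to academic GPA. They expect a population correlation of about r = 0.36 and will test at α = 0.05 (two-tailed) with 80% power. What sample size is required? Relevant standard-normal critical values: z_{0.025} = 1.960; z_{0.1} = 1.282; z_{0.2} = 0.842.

Fisher's z: C = ½·ln((1+r)/(1−r)) = ½·ln(2.1250) = 0.3769.
n = ((z_{α/2} + z_β)/C)² + 3.
(1.960 + 0.842) / 0.3769 = 2.802 / 0.3769 = 7.434.
n = 7.434² + 3 = 55.27 + 3 = 58.3.
Round up.

n = 59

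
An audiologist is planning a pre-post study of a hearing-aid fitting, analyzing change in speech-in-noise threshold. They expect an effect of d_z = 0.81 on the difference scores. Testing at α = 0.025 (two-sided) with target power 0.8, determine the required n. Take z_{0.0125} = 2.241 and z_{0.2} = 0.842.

n = 15 pairs

For a paired (one-sample on differences) test: n = ((z_{α/2} + z_β) / d)².
z_{α/2} + z_β = 2.241 + 0.842 = 3.083.
n = (3.083 / 0.81)² = 3.806² = 14.49.
Round up.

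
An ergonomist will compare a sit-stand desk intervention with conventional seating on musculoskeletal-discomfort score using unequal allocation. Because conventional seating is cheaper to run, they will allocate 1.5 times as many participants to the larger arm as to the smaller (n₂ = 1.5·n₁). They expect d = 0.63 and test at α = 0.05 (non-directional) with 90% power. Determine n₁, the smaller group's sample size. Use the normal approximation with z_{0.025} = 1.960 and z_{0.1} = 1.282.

With allocation ratio k = n₂/n₁ = 1.5, Var(x̄₁−x̄₂) = σ²(1/n₁ + 1/(k·n₁)) = σ²·(k+1)/(k·n₁).
So n₁ = (1 + 1/k)·((z_{α/2} + z_β)/d)² = 1.667 × (3.242/0.63)².
n₁ = 1.667 × 26.48 = 44.1.
Round up: n₁ = 45, giving n₂ = ⌈1.5 × 45⌉ = ⌈67.5⌉ = 68.

n₁ = 45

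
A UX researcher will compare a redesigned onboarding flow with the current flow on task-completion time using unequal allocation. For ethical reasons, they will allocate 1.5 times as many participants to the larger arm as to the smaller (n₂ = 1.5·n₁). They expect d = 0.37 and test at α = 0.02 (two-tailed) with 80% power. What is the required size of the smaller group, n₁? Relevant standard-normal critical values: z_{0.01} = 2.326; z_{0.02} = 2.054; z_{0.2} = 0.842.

With allocation ratio k = n₂/n₁ = 1.5, Var(x̄₁−x̄₂) = σ²(1/n₁ + 1/(k·n₁)) = σ²·(k+1)/(k·n₁).
So n₁ = (1 + 1/k)·((z_{α/2} + z_β)/d)² = 1.667 × (3.168/0.37)².
n₁ = 1.667 × 73.31 = 122.2.
Round up: n₁ = 123, giving n₂ = ⌈1.5 × 123⌉ = ⌈184.5⌉ = 185.

n₁ = 123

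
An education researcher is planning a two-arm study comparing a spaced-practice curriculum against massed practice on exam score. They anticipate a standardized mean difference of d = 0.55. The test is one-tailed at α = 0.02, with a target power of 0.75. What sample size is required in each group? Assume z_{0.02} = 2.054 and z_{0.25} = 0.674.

n = 50 per group

For two independent groups with equal n: n = 2·((z_{α} + z_β) / d)².
z_{α} + z_β = 2.054 + 0.674 = 2.728.
n = 2 × (2.728 / 0.55)² = 2 × 4.960² = 2 × 24.60 = 49.2.
Round up to the next whole participant.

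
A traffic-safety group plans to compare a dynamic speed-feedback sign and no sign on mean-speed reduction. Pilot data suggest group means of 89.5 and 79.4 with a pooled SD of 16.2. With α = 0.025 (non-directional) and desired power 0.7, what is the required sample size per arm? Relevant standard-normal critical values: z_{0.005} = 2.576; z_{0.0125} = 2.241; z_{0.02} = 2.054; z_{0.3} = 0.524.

Cohen's d = |M₁ − M₂| / SD_pooled = |89.5 − 79.4| / 16.2 = 10.1 / 16.2 = 0.623.
For two independent groups with equal n: n = 2·((z_{α/2} + z_β) / d)².
z_{α/2} + z_β = 2.241 + 0.524 = 2.765.
n = 2 × (2.765 / 0.623)² = 2 × 4.438² = 2 × 19.70 = 39.4.
Round up to the next whole participant.

n = 40 per group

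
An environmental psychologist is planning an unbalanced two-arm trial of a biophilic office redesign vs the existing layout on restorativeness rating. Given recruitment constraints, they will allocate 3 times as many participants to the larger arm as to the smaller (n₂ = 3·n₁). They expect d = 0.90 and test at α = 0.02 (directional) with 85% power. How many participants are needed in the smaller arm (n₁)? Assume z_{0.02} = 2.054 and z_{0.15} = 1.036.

With allocation ratio k = n₂/n₁ = 3, Var(x̄₁−x̄₂) = σ²(1/n₁ + 1/(k·n₁)) = σ²·(k+1)/(k·n₁).
So n₁ = (1 + 1/k)·((z_{α} + z_β)/d)² = 1.333 × (3.090/0.90)².
n₁ = 1.333 × 11.79 = 15.7.
Round up: n₁ = 16, giving n₂ = 3 × 16 = 48.

n₁ = 16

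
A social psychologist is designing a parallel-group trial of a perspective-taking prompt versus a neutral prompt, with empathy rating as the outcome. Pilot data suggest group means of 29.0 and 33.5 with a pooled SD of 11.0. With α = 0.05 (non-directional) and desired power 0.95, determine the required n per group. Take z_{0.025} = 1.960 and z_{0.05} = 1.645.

n = 156 per group

Cohen's d = |M₁ − M₂| / SD_pooled = |29.0 − 33.5| / 11.0 = 4.5 / 11.0 = 0.409.
For two independent groups with equal n: n = 2·((z_{α/2} + z_β) / d)².
z_{α/2} + z_β = 1.960 + 1.645 = 3.605.
n = 2 × (3.605 / 0.409)² = 2 × 8.814² = 2 × 77.69 = 155.4.
Round up to the next whole participant.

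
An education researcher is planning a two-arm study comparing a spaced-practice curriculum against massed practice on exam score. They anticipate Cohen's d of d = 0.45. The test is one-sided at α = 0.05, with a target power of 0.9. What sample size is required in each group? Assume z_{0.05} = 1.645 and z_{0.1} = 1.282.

For two independent groups with equal n: n = 2·((z_{α} + z_β) / d)².
z_{α} + z_β = 1.645 + 1.282 = 2.927.
n = 2 × (2.927 / 0.45)² = 2 × 6.504² = 2 × 42.31 = 84.6.
Round up to the next whole participant.

n = 85 per group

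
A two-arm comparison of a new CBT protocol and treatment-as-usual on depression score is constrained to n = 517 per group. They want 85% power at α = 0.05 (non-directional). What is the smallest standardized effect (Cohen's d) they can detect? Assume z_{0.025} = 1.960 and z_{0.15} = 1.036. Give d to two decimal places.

d_min ≈ 0.19

For two independent groups of n = 517 each: d_min = (z_{α/2} + z_β)·√(2/n).
z-sum = 1.960 + 1.036 = 2.996.
d_min = 2.996 × √(2/517) = 2.996 × 0.0622 = 0.186.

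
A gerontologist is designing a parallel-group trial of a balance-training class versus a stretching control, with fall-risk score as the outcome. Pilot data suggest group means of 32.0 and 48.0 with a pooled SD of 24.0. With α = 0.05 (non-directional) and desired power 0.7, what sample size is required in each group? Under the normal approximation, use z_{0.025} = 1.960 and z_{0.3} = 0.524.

Cohen's d = |M₁ − M₂| / SD_pooled = |32.0 − 48.0| / 24.0 = 16.0 / 24.0 = 0.667.
For two independent groups with equal n: n = 2·((z_{α/2} + z_β) / d)².
z_{α/2} + z_β = 1.960 + 0.524 = 2.484.
n = 2 × (2.484 / 0.667)² = 2 × 3.724² = 2 × 13.87 = 27.7.
Round up to the next whole participant.

n = 28 per group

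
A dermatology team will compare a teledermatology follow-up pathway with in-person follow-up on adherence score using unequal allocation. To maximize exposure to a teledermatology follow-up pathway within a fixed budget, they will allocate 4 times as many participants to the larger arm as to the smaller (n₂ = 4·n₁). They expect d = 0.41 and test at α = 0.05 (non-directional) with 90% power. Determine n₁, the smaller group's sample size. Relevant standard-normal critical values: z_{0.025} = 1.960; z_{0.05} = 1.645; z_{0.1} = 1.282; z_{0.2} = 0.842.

n₁ = 79

With allocation ratio k = n₂/n₁ = 4, Var(x̄₁−x̄₂) = σ²(1/n₁ + 1/(k·n₁)) = σ²·(k+1)/(k·n₁).
So n₁ = (1 + 1/k)·((z_{α/2} + z_β)/d)² = 1.250 × (3.242/0.41)².
n₁ = 1.250 × 62.53 = 78.2.
Round up: n₁ = 79, giving n₂ = 4 × 79 = 316.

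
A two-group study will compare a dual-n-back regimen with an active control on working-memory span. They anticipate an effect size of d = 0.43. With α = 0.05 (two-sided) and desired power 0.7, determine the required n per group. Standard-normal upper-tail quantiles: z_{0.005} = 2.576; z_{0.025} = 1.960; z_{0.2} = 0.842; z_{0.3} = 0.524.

n = 67 per group

For two independent groups with equal n: n = 2·((z_{α/2} + z_β) / d)².
z_{α/2} + z_β = 1.960 + 0.524 = 2.484.
n = 2 × (2.484 / 0.43)² = 2 × 5.777² = 2 × 33.37 = 66.7.
Round up to the next whole participant.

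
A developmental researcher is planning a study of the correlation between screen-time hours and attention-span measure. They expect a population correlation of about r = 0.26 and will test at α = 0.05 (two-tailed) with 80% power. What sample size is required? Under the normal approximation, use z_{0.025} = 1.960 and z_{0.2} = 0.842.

n = 114

Fisher's z: C = ½·ln((1+r)/(1−r)) = ½·ln(1.7027) = 0.2661.
n = ((z_{α/2} + z_β)/C)² + 3.
(1.960 + 0.842) / 0.2661 = 2.802 / 0.2661 = 10.530.
n = 10.530² + 3 = 110.88 + 3 = 113.9.
Round up.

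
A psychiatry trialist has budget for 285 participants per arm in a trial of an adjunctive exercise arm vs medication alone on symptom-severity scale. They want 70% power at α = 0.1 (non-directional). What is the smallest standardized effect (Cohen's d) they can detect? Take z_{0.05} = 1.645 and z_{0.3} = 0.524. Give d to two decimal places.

For two independent groups of n = 285 each: d_min = (z_{α/2} + z_β)·√(2/n).
z-sum = 1.645 + 0.524 = 2.169.
d_min = 2.169 × √(2/285) = 2.169 × 0.0838 = 0.182.

d_min ≈ 0.18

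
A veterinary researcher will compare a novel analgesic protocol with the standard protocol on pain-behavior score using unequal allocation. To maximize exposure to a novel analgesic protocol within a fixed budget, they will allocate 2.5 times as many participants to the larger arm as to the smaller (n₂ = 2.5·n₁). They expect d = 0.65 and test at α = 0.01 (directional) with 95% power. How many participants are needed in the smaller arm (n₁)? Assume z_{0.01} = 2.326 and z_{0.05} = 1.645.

n₁ = 53

With allocation ratio k = n₂/n₁ = 2.5, Var(x̄₁−x̄₂) = σ²(1/n₁ + 1/(k·n₁)) = σ²·(k+1)/(k·n₁).
So n₁ = (1 + 1/k)·((z_{α} + z_β)/d)² = 1.400 × (3.971/0.65)².
n₁ = 1.400 × 37.32 = 52.3.
Round up: n₁ = 53, giving n₂ = ⌈2.5 × 53⌉ = ⌈132.5⌉ = 133.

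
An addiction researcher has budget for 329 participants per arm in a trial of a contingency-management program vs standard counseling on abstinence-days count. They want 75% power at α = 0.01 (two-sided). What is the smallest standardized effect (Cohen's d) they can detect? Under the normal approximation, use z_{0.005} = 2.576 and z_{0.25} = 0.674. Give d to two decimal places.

d_min ≈ 0.25

For two independent groups of n = 329 each: d_min = (z_{α/2} + z_β)·√(2/n).
z-sum = 2.576 + 0.674 = 3.250.
d_min = 3.250 × √(2/329) = 3.250 × 0.0780 = 0.253.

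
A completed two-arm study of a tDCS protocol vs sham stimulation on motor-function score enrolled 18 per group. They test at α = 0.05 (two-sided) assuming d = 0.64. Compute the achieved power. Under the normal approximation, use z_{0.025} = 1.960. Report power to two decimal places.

For two equal groups, power = Φ(d·√(n/2) − z_{α/2}).
d·√(n/2) = 0.64 × √(18/2) = 0.64 × 3.000 = 1.920.
z_β = 1.920 − 1.960 = -0.040.
Power = Φ(-0.040) = 0.484.

power ≈ 0.48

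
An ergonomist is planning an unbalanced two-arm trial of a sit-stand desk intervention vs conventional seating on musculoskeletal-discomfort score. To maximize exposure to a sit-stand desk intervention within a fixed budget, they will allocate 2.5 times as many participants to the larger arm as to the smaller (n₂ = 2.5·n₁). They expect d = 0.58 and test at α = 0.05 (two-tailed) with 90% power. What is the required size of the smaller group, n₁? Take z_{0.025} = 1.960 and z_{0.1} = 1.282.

With allocation ratio k = n₂/n₁ = 2.5, Var(x̄₁−x̄₂) = σ²(1/n₁ + 1/(k·n₁)) = σ²·(k+1)/(k·n₁).
So n₁ = (1 + 1/k)·((z_{α/2} + z_β)/d)² = 1.400 × (3.242/0.58)².
n₁ = 1.400 × 31.24 = 43.7.
Round up: n₁ = 44, giving n₂ = 2.5 × 44 = 110.

n₁ = 44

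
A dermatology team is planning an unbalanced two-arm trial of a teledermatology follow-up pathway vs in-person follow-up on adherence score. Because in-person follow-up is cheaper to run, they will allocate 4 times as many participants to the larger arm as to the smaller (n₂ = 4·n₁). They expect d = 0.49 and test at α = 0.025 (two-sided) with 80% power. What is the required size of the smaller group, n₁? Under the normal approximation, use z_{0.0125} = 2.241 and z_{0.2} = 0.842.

n₁ = 50

With allocation ratio k = n₂/n₁ = 4, Var(x̄₁−x̄₂) = σ²(1/n₁ + 1/(k·n₁)) = σ²·(k+1)/(k·n₁).
So n₁ = (1 + 1/k)·((z_{α/2} + z_β)/d)² = 1.250 × (3.083/0.49)².
n₁ = 1.250 × 39.59 = 49.5.
Round up: n₁ = 50, giving n₂ = 4 × 50 = 200.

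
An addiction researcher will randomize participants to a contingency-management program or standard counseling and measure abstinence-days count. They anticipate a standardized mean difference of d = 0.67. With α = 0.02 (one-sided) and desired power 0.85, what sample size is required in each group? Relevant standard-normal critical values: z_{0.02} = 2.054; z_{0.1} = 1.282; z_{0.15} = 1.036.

n = 43 per group

For two independent groups with equal n: n = 2·((z_{α} + z_β) / d)².
z_{α} + z_β = 2.054 + 1.036 = 3.090.
n = 2 × (3.090 / 0.67)² = 2 × 4.612² = 2 × 21.27 = 42.5.
Round up to the next whole participant.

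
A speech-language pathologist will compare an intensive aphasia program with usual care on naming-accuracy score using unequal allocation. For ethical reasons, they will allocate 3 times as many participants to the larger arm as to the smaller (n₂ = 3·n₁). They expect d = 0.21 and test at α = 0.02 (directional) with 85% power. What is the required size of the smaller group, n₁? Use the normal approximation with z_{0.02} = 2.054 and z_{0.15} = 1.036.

With allocation ratio k = n₂/n₁ = 3, Var(x̄₁−x̄₂) = σ²(1/n₁ + 1/(k·n₁)) = σ²·(k+1)/(k·n₁).
So n₁ = (1 + 1/k)·((z_{α} + z_β)/d)² = 1.333 × (3.090/0.21)².
n₁ = 1.333 × 216.51 = 288.7.
Round up: n₁ = 289, giving n₂ = 3 × 289 = 867.

n₁ = 289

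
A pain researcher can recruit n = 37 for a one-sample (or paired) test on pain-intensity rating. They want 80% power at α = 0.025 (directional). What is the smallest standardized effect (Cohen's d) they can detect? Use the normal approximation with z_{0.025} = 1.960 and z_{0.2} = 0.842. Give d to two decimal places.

d_min ≈ 0.46

For a single sample (or paired design) of n = 37: d_min = (z_{α} + z_β)/√n.
z-sum = 1.960 + 0.842 = 2.802.
d_min = 2.802 / √37 = 2.802 / 6.083 = 0.461.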